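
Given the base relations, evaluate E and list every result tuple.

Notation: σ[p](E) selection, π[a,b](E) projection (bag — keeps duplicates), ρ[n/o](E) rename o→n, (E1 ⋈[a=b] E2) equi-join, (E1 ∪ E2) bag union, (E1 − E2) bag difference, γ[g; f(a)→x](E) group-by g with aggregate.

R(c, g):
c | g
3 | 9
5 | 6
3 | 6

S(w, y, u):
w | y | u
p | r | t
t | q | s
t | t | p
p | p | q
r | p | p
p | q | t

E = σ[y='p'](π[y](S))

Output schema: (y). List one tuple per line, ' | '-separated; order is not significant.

Row counts bottom-up:
  S → 6
  π[y](S) → 6
  σ[y='p'](π[y](S)) → 2

== RESULT ==
y
p
p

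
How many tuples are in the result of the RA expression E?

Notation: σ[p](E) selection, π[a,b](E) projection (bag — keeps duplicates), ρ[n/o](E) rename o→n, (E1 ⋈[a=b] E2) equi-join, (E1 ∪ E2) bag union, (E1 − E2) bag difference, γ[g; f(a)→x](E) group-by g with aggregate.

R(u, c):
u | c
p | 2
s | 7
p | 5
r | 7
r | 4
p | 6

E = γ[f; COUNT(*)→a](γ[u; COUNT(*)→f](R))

Stepwise |·|:
  R → 6
  γ[u; COUNT(*)→f](R) → 3
  γ[f; COUNT(*)→a](γ[u; COUNT(*)→f](R)) → 3

|E| = 3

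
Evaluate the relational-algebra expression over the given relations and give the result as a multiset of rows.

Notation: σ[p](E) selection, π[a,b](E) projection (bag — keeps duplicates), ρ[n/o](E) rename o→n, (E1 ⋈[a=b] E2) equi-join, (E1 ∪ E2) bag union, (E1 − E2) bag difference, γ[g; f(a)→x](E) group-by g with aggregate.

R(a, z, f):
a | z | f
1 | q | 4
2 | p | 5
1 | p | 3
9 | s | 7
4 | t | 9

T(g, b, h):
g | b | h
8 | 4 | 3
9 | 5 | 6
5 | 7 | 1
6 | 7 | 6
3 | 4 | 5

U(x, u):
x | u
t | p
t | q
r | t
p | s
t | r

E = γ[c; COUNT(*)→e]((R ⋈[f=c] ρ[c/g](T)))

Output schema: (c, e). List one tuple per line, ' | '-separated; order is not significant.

Row counts bottom-up:
  R → 5
  T → 5
  ρ[c/g](T) → 5
  (R ⋈[f=c] ρ[c/g](T)) → 3
  γ[c; COUNT(*)→e]((R ⋈[f=c] ρ[c/g](T))) → 3

== RESULT ==
c | e
3 | 1
5 | 1
9 | 1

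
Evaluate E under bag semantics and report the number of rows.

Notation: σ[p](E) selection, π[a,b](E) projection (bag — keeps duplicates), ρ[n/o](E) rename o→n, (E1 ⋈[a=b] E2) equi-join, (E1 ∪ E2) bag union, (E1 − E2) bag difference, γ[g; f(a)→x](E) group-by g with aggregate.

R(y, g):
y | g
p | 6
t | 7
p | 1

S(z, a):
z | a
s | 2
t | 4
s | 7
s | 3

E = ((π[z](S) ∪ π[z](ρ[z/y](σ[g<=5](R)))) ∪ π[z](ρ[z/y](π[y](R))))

Stepwise |·|:
  S → 4
  π[z](S) → 4
  R → 3
  σ[g<=5](R) → 1
  ρ[z/y](σ[g<=5](R)) → 1
  π[z](ρ[z/y](σ[g<=5](R))) → 1
  (π[z](S) ∪ π[z](ρ[z/y](σ[g<=5](R)))) → 5
  R → 3
  π[y](R) → 3
  ρ[z/y](π[y](R)) → 3
  π[z](ρ[z/y](π[y](R))) → 3
  ((π[z](S) ∪ π[z](ρ[z/y](σ[g<=5](R)))) ∪ π[z](ρ[z/y](π[y](R)))) → 8

|E| = 8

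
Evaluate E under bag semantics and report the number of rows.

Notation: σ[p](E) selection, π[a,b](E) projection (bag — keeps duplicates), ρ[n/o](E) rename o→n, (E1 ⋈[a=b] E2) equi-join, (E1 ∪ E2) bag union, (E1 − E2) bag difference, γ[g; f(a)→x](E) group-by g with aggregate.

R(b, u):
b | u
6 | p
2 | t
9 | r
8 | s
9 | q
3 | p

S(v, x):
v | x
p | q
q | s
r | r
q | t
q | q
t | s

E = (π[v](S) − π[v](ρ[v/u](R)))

Stepwise |·|:
  S → 6
  π[v](S) → 6
  R → 6
  ρ[v/u](R) → 6
  π[v](ρ[v/u](R)) → 6
  (π[v](S) − π[v](ρ[v/u](R))) → 2

|E| = 2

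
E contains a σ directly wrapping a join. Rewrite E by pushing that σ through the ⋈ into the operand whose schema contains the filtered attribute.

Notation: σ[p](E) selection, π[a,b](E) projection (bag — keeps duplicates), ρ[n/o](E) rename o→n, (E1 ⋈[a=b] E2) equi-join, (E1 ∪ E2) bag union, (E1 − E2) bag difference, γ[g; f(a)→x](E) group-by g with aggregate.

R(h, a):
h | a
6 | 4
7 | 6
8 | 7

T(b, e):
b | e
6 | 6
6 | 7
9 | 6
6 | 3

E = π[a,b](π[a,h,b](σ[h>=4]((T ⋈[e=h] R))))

σ filters on h, owned by the right side.
E' = π[a,b](π[a,h,b]((T ⋈[e=h] σ[h>=4](R))))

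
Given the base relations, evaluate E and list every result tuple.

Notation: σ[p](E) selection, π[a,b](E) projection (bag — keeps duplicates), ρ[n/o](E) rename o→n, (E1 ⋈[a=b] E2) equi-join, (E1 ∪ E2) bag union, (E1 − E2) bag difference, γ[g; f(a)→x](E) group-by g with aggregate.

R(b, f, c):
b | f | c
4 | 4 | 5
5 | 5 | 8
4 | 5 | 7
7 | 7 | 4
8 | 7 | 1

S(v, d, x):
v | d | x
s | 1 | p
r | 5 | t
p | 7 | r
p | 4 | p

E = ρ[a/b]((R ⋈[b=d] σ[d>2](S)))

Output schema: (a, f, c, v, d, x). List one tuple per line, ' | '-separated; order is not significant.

Stepwise |·|:
  R → 5
  S → 4
  σ[d>2](S) → 3
  (R ⋈[b=d] σ[d>2](S)) → 4
  ρ[a/b]((R ⋈[b=d] σ[d>2](S))) → 4

== RESULT ==
a | f | c | v | d | x
4 | 4 | 5 | p | 4 | p
4 | 5 | 7 | p | 4 | p
5 | 5 | 8 | r | 5 | t
7 | 7 | 4 | p | 7 | r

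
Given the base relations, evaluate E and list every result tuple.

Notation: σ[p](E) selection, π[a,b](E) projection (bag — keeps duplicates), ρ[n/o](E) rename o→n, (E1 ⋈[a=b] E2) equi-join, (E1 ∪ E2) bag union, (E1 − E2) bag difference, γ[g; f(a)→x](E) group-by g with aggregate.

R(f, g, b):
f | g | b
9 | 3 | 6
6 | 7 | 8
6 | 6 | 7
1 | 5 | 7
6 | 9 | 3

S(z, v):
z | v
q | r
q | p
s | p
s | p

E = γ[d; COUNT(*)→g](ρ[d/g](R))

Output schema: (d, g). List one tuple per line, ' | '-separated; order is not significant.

Subexpression sizes:
  R → 5
  ρ[d/g](R) → 5
  γ[d; COUNT(*)→g](ρ[d/g](R)) → 5

== RESULT ==
d | g
3 | 1
5 | 1
6 | 1
7 | 1
9 | 1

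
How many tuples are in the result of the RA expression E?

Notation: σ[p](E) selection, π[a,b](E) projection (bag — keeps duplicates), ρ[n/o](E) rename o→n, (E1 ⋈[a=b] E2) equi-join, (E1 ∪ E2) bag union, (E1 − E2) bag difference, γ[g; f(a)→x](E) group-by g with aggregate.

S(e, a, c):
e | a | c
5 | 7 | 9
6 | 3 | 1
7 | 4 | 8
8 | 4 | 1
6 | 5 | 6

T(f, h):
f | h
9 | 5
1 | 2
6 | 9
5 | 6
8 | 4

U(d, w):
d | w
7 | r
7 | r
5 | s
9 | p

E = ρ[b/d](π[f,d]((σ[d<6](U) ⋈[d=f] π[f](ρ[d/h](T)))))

Row counts bottom-up:
  U → 4
  σ[d<6](U) → 1
  T → 5
  ρ[d/h](T) → 5
  π[f](ρ[d/h](T)) → 5
  (σ[d<6](U) ⋈[d=f] π[f](ρ[d/h](T))) → 1
  π[f,d]((σ[d<6](U) ⋈[d=f] π[f](ρ[d/h](T)))) → 1
  ρ[b/d](π[f,d]((σ[d<6](U) ⋈[d=f] π[f](ρ[d/h](T))))) → 1

|E| = 1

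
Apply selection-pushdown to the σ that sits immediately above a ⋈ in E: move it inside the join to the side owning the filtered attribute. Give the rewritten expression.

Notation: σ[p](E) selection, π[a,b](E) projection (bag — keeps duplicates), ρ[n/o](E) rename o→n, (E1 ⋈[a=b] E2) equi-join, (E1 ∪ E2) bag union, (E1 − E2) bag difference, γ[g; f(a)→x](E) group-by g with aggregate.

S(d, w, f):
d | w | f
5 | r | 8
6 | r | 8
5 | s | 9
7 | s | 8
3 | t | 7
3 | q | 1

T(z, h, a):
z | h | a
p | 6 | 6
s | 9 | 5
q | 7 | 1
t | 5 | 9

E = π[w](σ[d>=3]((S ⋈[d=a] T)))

σ filters on d, owned by the left side.
E' = π[w]((σ[d>=3](S) ⋈[d=a] T))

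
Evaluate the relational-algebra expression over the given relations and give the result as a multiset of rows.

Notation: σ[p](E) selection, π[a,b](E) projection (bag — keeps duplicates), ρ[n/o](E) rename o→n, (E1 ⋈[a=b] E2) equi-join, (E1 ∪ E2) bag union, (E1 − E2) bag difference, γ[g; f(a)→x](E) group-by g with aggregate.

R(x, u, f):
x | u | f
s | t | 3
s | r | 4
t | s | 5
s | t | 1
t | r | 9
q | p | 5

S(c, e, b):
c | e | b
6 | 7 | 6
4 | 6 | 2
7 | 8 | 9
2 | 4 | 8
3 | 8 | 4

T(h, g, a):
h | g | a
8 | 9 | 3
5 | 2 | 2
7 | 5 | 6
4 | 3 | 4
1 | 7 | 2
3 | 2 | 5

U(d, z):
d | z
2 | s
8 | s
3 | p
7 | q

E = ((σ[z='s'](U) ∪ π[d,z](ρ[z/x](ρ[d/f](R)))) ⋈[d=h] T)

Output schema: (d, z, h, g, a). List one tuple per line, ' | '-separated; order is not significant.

Row counts bottom-up:
  U → 4
  σ[z='s'](U) → 2
  R → 6
  ρ[d/f](R) → 6
  ρ[z/x](ρ[d/f](R)) → 6
  π[d,z](ρ[z/x](ρ[d/f](R))) → 6
  (σ[z='s'](U) ∪ π[d,z](ρ[z/x](ρ[d/f](R)))) → 8
  T → 6
  ((σ[z='s'](U) ∪ π[d,z](ρ[z/x](ρ[d/f](R)))) ⋈[d=h] T) → 6

== RESULT ==
d | z | h | g | a
1 | s | 1 | 7 | 2
3 | s | 3 | 2 | 5
4 | s | 4 | 3 | 4
5 | q | 5 | 2 | 2
5 | t | 5 | 2 | 2
8 | s | 8 | 9 | 3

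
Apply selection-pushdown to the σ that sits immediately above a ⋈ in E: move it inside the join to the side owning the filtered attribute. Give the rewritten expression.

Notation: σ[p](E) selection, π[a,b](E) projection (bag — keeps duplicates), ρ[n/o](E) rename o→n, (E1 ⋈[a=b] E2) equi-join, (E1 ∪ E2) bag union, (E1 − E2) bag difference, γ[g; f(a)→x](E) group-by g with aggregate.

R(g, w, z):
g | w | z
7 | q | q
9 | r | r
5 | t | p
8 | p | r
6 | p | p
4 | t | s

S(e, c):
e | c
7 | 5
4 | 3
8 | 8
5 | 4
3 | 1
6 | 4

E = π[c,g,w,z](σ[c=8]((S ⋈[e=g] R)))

σ filters on c, owned by the left side.
E' = π[c,g,w,z]((σ[c=8](S) ⋈[e=g] R))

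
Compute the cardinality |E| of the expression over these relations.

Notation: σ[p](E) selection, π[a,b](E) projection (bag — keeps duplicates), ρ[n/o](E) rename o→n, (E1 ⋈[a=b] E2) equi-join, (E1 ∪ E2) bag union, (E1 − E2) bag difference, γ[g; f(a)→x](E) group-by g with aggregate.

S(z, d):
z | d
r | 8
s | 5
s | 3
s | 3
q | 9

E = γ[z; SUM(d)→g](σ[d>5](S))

Per-node cardinality:
  S → 5
  σ[d>5](S) → 2
  γ[z; SUM(d)→g](σ[d>5](S)) → 2

|E| = 2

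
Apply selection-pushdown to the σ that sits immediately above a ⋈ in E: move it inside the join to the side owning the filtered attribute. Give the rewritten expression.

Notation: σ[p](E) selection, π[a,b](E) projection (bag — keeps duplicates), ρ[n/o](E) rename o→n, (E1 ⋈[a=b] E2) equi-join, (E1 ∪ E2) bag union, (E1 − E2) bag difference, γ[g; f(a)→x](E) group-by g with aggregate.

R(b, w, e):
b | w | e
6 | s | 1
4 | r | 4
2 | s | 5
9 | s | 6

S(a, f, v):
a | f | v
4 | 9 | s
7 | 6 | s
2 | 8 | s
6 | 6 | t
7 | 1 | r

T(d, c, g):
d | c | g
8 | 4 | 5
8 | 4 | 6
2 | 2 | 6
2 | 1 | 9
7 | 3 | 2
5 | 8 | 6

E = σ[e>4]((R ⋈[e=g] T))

σ filters on e, owned by the left side.
E' = (σ[e>4](R) ⋈[e=g] T)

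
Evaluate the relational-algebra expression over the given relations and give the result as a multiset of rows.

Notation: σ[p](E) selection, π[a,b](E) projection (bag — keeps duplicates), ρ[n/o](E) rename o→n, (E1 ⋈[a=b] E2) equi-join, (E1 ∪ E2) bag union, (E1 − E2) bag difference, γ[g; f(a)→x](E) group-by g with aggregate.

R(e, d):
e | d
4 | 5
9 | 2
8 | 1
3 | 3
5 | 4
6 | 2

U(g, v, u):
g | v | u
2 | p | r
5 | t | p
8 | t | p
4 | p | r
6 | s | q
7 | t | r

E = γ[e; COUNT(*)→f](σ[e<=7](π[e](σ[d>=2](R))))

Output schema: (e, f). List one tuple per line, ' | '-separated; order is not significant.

Stepwise |·|:
  R → 6
  σ[d>=2](R) → 5
  π[e](σ[d>=2](R)) → 5
  σ[e<=7](π[e](σ[d>=2](R))) → 4
  γ[e; COUNT(*)→f](σ[e<=7](π[e](σ[d>=2](R)))) → 4

== RESULT ==
e | f
3 | 1
4 | 1
5 | 1
6 | 1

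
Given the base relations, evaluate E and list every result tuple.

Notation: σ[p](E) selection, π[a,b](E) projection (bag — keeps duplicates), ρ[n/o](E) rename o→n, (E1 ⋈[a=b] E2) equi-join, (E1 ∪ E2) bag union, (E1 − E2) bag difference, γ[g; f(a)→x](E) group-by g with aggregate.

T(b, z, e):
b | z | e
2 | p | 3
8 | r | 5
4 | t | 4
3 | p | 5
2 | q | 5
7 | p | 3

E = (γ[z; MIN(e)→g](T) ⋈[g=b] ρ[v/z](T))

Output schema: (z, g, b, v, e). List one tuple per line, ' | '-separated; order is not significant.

Per-node cardinality:
  T → 6
  γ[z; MIN(e)→g](T) → 4
  T → 6
  ρ[v/z](T) → 6
  (γ[z; MIN(e)→g](T) ⋈[g=b] ρ[v/z](T)) → 2

== RESULT ==
z | g | b | v | e
p | 3 | 3 | p | 5
t | 4 | 4 | t | 4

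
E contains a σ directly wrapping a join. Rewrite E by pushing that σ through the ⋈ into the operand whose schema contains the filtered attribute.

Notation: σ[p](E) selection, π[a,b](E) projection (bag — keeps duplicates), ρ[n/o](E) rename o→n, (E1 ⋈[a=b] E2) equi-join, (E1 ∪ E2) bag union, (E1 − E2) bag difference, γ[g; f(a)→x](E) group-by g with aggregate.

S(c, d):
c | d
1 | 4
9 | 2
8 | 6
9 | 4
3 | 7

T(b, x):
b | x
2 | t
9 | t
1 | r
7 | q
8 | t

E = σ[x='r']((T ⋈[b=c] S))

σ filters on x, owned by the left side.
E' = (σ[x='r'](T) ⋈[b=c] S)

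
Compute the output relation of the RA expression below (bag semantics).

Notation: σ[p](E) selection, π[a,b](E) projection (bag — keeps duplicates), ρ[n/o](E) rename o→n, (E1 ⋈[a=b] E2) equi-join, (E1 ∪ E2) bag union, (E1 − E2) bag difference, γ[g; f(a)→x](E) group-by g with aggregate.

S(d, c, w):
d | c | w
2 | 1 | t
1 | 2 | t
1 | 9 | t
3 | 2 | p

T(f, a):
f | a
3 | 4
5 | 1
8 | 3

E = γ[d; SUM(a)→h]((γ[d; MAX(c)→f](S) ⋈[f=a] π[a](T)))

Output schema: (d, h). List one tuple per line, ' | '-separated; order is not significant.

Row counts bottom-up:
  S → 4
  γ[d; MAX(c)→f](S) → 3
  T → 3
  π[a](T) → 3
  (γ[d; MAX(c)→f](S) ⋈[f=a] π[a](T)) → 1
  γ[d; SUM(a)→h]((γ[d; MAX(c)→f](S) ⋈[f=a] π[a](T))) → 1

== RESULT ==
d | h
2 | 1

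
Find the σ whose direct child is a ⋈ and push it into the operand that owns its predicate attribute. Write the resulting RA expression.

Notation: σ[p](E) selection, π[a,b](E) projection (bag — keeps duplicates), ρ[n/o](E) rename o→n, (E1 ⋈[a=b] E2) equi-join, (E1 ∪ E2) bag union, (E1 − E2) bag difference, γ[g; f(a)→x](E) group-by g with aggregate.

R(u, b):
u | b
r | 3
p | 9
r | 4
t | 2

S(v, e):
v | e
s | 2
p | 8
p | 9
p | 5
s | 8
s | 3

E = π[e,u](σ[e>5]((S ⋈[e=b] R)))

σ filters on e, owned by the left side.
E' = π[e,u]((σ[e>5](S) ⋈[e=b] R))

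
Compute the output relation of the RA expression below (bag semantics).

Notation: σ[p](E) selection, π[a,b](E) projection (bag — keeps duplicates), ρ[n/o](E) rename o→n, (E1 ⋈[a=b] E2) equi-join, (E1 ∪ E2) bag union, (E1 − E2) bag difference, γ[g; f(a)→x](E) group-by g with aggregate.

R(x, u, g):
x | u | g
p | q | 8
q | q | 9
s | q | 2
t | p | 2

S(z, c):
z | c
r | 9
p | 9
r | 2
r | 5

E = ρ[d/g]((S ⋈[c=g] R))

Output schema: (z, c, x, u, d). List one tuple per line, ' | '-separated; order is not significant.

Subexpression sizes:
  S → 4
  R → 4
  (S ⋈[c=g] R) → 4
  ρ[d/g]((S ⋈[c=g] R)) → 4

== RESULT ==
z | c | x | u | d
p | 9 | q | q | 9
r | 2 | s | q | 2
r | 2 | t | p | 2
r | 9 | q | q | 9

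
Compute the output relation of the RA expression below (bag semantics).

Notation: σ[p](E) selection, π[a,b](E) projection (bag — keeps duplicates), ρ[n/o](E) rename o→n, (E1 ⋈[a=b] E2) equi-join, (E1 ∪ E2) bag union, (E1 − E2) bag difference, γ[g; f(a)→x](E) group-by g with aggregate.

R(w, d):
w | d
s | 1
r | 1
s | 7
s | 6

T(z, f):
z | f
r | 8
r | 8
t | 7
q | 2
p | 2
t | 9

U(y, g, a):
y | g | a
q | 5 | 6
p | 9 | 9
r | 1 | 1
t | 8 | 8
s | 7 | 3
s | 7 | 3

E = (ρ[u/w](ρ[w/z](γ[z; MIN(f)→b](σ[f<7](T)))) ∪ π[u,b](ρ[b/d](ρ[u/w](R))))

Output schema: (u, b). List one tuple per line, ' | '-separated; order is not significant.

Per-node cardinality:
  T → 6
  σ[f<7](T) → 2
  γ[z; MIN(f)→b](σ[f<7](T)) → 2
  ρ[w/z](γ[z; MIN(f)→b](σ[f<7](T))) → 2
  ρ[u/w](ρ[w/z](γ[z; MIN(f)→b](σ[f<7](T)))) → 2
  R → 4
  ρ[u/w](R) → 4
  ρ[b/d](ρ[u/w](R)) → 4
  π[u,b](ρ[b/d](ρ[u/w](R))) → 4
  (ρ[u/w](ρ[w/z](γ[z; MIN(f)→b](σ[f<7](T)))) ∪ π[u,b](ρ[b/d](ρ[u/w](R)))) → 6

== RESULT ==
u | b
p | 2
q | 2
r | 1
s | 1
s | 6
s | 7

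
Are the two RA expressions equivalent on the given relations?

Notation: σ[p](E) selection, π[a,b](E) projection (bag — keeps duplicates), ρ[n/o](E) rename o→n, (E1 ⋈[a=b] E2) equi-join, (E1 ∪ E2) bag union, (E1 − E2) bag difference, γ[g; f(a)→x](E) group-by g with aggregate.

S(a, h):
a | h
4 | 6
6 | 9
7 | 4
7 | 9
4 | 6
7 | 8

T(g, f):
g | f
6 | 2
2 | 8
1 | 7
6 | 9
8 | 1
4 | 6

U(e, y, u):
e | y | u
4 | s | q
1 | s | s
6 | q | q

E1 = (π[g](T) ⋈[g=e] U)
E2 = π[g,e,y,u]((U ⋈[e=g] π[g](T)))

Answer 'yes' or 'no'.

E1 subexpression sizes:
  T → 6
  π[g](T) → 6
  U → 3
  (π[g](T) ⋈[g=e] U) → 4
E2 subexpression sizes:
  U → 3
  T → 6
  π[g](T) → 6
  (U ⋈[e=g] π[g](T)) → 4
  π[g,e,y,u]((U ⋈[e=g] π[g](T))) → 4

E1 and E2 produce the same multiset:
g | e | y | u
1 | 1 | s | s
4 | 4 | s | q
6 | 6 | q | q
6 | 6 | q | q

yes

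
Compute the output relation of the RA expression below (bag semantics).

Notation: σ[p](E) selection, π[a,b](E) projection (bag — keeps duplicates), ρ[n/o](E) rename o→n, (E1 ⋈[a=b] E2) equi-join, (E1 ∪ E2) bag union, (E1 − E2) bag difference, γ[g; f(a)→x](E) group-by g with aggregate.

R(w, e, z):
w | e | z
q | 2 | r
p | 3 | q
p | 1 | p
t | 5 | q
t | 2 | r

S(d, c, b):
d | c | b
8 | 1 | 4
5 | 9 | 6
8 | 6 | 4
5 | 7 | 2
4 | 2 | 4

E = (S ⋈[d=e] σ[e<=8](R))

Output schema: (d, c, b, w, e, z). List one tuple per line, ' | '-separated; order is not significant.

Stepwise |·|:
  S → 5
  R → 5
  σ[e<=8](R) → 5
  (S ⋈[d=e] σ[e<=8](R)) → 2

== RESULT ==
d | c | b | w | e | z
5 | 7 | 2 | t | 5 | q
5 | 9 | 6 | t | 5 | q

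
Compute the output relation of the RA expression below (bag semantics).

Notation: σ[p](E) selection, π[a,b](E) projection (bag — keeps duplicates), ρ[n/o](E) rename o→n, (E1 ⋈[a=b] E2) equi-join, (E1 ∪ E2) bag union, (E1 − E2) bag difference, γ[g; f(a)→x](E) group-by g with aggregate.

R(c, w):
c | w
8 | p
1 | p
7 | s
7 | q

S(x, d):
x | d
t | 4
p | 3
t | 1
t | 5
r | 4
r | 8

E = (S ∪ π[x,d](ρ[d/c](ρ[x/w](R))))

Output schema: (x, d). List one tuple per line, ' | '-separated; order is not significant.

Per-node cardinality:
  S → 6
  R → 4
  ρ[x/w](R) → 4
  ρ[d/c](ρ[x/w](R)) → 4
  π[x,d](ρ[d/c](ρ[x/w](R))) → 4
  (S ∪ π[x,d](ρ[d/c](ρ[x/w](R)))) → 10

== RESULT ==
x | d
p | 1
p | 3
p | 8
q | 7
r | 4
r | 8
s | 7
t | 1
t | 4
t | 5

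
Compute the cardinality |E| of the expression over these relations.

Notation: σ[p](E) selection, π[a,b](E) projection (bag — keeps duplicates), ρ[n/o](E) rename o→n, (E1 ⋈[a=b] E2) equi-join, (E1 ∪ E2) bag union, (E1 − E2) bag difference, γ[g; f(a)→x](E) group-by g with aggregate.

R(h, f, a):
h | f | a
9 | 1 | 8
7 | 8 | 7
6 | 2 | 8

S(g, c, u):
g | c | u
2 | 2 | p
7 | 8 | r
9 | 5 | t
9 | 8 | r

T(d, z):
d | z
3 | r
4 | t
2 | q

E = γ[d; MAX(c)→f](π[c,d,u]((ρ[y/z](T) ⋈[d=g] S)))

Per-node cardinality:
  T → 3
  ρ[y/z](T) → 3
  S → 4
  (ρ[y/z](T) ⋈[d=g] S) → 1
  π[c,d,u]((ρ[y/z](T) ⋈[d=g] S)) → 1
  γ[d; MAX(c)→f](π[c,d,u]((ρ[y/z](T) ⋈[d=g] S))) → 1

|E| = 1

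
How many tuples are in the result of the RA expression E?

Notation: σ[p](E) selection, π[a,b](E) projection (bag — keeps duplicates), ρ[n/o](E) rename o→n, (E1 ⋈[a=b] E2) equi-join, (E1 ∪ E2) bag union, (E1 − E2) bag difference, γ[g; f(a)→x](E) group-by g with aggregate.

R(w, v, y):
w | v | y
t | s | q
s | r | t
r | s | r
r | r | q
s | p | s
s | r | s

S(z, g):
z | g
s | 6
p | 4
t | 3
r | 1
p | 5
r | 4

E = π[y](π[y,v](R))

Subexpression sizes:
  R → 6
  π[y,v](R) → 6
  π[y](π[y,v](R)) → 6

|E| = 6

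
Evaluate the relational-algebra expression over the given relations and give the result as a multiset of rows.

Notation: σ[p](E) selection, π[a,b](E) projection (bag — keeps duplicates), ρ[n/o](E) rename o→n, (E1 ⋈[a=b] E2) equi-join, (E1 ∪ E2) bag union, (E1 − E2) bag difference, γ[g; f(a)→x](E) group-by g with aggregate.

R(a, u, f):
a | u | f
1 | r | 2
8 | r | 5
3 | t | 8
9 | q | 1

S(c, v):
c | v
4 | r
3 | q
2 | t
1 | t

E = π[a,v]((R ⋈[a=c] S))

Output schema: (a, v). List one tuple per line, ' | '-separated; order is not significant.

Stepwise |·|:
  R → 4
  S → 4
  (R ⋈[a=c] S) → 2
  π[a,v]((R ⋈[a=c] S)) → 2

== RESULT ==
a | v
1 | t
3 | q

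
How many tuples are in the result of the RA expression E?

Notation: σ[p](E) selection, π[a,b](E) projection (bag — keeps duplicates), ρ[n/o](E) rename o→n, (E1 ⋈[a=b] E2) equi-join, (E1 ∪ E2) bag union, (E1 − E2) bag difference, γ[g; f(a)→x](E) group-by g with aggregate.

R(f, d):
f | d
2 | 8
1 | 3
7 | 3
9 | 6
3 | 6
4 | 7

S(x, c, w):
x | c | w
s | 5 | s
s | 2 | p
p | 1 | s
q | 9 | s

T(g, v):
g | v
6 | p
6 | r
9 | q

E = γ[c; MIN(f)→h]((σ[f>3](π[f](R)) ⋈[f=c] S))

Subexpression sizes:
  R → 6
  π[f](R) → 6
  σ[f>3](π[f](R)) → 3
  S → 4
  (σ[f>3](π[f](R)) ⋈[f=c] S) → 1
  γ[c; MIN(f)→h]((σ[f>3](π[f](R)) ⋈[f=c] S)) → 1

|E| = 1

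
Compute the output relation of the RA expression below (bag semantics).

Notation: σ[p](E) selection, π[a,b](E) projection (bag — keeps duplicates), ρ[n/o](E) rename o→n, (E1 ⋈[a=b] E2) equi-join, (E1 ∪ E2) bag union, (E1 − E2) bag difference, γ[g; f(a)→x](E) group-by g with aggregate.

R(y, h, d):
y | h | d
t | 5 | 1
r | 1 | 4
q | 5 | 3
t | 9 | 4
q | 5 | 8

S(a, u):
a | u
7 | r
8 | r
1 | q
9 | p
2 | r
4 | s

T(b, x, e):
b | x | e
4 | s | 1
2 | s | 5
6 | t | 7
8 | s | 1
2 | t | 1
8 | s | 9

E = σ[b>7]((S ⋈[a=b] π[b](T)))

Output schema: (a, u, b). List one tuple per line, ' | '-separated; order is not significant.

Stepwise |·|:
  S → 6
  T → 6
  π[b](T) → 6
  (S ⋈[a=b] π[b](T)) → 5
  σ[b>7]((S ⋈[a=b] π[b](T))) → 2

== RESULT ==
a | u | b
8 | r | 8
8 | r | 8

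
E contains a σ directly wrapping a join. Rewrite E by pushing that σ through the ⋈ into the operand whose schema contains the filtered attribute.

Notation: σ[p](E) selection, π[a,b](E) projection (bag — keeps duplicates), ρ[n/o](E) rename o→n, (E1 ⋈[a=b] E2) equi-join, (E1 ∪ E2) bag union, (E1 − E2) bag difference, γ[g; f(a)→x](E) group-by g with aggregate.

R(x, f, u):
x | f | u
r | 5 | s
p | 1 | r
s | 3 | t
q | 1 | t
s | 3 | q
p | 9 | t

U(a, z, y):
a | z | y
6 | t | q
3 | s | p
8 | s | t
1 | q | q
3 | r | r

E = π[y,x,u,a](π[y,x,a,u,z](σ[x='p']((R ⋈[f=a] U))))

σ filters on x, owned by the left side.
E' = π[y,x,u,a](π[y,x,a,u,z]((σ[x='p'](R) ⋈[f=a] U)))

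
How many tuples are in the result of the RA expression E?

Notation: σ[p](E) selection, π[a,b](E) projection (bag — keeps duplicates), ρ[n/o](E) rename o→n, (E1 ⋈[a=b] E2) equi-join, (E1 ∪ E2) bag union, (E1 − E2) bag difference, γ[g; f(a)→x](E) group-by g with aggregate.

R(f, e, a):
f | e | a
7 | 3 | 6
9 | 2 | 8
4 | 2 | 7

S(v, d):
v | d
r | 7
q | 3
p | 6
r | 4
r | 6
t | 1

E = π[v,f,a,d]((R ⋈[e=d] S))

Per-node cardinality:
  R → 3
  S → 6
  (R ⋈[e=d] S) → 1
  π[v,f,a,d]((R ⋈[e=d] S)) → 1

|E| = 1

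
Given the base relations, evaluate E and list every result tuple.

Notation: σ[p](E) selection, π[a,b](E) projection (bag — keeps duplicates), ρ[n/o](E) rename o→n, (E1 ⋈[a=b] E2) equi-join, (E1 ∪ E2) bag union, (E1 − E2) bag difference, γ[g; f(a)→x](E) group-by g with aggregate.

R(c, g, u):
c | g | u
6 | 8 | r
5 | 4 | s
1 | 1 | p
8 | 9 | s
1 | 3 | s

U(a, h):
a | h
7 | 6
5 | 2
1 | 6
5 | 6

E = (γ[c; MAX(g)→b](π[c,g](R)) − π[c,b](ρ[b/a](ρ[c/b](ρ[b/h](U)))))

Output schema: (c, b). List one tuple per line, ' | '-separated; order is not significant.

Subexpression sizes:
  R → 5
  π[c,g](R) → 5
  γ[c; MAX(g)→b](π[c,g](R)) → 4
  U → 4
  ρ[b/h](U) → 4
  ρ[c/b](ρ[b/h](U)) → 4
  ρ[b/a](ρ[c/b](ρ[b/h](U))) → 4
  π[c,b](ρ[b/a](ρ[c/b](ρ[b/h](U)))) → 4
  (γ[c; MAX(g)→b](π[c,g](R)) − π[c,b](ρ[b/a](ρ[c/b](ρ[b/h](U))))) → 4

== RESULT ==
c | b
1 | 3
5 | 4
6 | 8
8 | 9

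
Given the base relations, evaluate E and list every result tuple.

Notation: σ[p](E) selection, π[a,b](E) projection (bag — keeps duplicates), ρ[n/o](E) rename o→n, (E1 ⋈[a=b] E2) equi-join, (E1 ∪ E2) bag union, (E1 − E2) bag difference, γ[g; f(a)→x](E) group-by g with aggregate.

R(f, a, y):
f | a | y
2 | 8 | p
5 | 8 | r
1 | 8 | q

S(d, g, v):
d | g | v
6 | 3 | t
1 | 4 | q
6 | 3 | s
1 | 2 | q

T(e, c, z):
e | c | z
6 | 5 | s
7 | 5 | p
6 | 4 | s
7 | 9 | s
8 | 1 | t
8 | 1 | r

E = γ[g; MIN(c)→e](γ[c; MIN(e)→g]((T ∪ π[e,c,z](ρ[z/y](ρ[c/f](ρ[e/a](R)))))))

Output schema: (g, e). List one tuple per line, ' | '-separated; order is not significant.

Row counts bottom-up:
  T → 6
  R → 3
  ρ[e/a](R) → 3
  ρ[c/f](ρ[e/a](R)) → 3
  ρ[z/y](ρ[c/f](ρ[e/a](R))) → 3
  π[e,c,z](ρ[z/y](ρ[c/f](ρ[e/a](R)))) → 3
  (T ∪ π[e,c,z](ρ[z/y](ρ[c/f](ρ[e/a](R))))) → 9
  γ[c; MIN(e)→g]((T ∪ π[e,c,z](ρ[z/y](ρ[c/f](ρ[e/a](R)))))) → 5
  γ[g; MIN(c)→e](γ[c; MIN(e)→g]((T ∪ π[e,c,z](ρ[z/y](ρ[c/f](ρ[e/a](R))))))) → 3

== RESULT ==
g | e
6 | 4
7 | 9
8 | 1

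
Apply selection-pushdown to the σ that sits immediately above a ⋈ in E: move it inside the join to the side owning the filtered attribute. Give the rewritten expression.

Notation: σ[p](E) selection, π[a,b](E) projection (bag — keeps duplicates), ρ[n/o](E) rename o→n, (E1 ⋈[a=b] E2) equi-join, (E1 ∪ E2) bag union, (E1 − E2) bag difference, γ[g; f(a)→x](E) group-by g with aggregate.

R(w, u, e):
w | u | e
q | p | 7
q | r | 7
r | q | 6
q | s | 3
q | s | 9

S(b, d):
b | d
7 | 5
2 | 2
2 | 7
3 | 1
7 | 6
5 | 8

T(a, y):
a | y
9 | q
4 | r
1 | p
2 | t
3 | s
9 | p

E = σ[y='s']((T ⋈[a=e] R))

σ filters on y, owned by the left side.
E' = (σ[y='s'](T) ⋈[a=e] R)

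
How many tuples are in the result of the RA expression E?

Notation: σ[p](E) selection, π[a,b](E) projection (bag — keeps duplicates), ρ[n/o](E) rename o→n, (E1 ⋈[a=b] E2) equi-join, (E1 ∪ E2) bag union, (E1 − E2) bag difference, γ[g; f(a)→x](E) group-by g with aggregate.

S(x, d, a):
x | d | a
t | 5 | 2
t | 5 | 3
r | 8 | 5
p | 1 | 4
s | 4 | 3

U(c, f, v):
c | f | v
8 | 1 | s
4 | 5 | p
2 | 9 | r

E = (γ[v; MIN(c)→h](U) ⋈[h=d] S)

Per-node cardinality:
  U → 3
  γ[v; MIN(c)→h](U) → 3
  S → 5
  (γ[v; MIN(c)→h](U) ⋈[h=d] S) → 2

|E| = 2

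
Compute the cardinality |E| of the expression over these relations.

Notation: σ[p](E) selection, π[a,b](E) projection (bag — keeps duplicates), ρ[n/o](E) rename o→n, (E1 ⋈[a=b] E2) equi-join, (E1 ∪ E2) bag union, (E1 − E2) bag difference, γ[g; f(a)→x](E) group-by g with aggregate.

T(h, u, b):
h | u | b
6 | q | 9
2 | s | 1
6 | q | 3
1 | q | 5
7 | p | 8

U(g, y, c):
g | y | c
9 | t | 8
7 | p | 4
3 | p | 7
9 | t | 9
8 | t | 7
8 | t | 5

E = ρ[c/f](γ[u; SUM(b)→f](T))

Row counts bottom-up:
  T → 5
  γ[u; SUM(b)→f](T) → 3
  ρ[c/f](γ[u; SUM(b)→f](T)) → 3

|E| = 3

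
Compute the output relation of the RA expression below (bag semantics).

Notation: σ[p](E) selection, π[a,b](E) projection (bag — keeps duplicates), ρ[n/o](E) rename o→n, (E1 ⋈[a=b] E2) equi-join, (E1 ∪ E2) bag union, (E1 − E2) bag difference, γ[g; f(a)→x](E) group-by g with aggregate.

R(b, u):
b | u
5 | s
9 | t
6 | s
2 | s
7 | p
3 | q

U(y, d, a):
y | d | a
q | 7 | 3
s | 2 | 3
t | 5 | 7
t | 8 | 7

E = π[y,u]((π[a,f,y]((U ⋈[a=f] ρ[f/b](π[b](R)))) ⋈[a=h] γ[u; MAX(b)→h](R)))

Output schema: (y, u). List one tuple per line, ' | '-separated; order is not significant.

Stepwise |·|:
  U → 4
  R → 6
  π[b](R) → 6
  ρ[f/b](π[b](R)) → 6
  (U ⋈[a=f] ρ[f/b](π[b](R))) → 4
  π[a,f,y]((U ⋈[a=f] ρ[f/b](π[b](R)))) → 4
  R → 6
  γ[u; MAX(b)→h](R) → 4
  (π[a,f,y]((U ⋈[a=f] ρ[f/b](π[b](R)))) ⋈[a=h] γ[u; MAX(b)→h](R)) → 4
  π[y,u]((π[a,f,y]((U ⋈[a=f] ρ[f/b](π[b](R)))) ⋈[a=h] γ[u; MAX(b)→h](R))) → 4

== RESULT ==
y | u
q | q
s | q
t | p
t | p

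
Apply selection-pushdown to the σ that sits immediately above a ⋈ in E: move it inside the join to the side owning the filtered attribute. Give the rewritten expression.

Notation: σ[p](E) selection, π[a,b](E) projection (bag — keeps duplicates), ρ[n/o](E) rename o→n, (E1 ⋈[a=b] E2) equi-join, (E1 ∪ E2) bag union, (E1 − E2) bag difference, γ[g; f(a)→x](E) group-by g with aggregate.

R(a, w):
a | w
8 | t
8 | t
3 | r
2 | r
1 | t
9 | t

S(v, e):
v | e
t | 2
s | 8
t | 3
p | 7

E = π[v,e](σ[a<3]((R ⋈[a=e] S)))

σ filters on a, owned by the left side.
E' = π[v,e]((σ[a<3](R) ⋈[a=e] S))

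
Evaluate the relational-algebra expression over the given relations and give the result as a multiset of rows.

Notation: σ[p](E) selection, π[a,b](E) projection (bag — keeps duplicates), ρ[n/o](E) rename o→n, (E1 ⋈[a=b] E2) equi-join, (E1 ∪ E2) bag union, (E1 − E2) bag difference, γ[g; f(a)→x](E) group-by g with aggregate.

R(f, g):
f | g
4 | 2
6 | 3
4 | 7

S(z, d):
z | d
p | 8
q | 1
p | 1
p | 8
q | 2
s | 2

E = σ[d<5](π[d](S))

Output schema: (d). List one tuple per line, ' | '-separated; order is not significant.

Stepwise |·|:
  S → 6
  π[d](S) → 6
  σ[d<5](π[d](S)) → 4

== RESULT ==
d
1
1
2
2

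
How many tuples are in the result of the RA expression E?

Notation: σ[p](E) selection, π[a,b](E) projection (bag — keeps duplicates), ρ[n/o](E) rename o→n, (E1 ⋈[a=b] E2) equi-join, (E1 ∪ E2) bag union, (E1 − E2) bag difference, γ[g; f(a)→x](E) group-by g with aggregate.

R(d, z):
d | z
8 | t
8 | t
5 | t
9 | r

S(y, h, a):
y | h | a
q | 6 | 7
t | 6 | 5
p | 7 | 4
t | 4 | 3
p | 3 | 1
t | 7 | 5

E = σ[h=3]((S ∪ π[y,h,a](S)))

Per-node cardinality:
  S → 6
  S → 6
  π[y,h,a](S) → 6
  (S ∪ π[y,h,a](S)) → 12
  σ[h=3]((S ∪ π[y,h,a](S))) → 2

|E| = 2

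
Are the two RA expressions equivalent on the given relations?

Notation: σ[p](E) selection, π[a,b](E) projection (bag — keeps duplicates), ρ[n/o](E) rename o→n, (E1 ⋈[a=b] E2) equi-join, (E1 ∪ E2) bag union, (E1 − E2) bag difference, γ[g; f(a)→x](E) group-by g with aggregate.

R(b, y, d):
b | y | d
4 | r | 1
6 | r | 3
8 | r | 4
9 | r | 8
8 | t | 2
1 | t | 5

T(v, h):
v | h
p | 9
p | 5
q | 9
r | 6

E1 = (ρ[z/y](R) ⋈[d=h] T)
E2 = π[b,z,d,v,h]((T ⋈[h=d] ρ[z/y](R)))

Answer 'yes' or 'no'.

E1 row counts bottom-up:
  R → 6
  ρ[z/y](R) → 6
  T → 4
  (ρ[z/y](R) ⋈[d=h] T) → 1
E2 row counts bottom-up:
  T → 4
  R → 6
  ρ[z/y](R) → 6
  (T ⋈[h=d] ρ[z/y](R)) → 1
  π[b,z,d,v,h]((T ⋈[h=d] ρ[z/y](R))) → 1

E1 and E2 produce the same multiset:
b | z | d | v | h
1 | t | 5 | p | 5

yes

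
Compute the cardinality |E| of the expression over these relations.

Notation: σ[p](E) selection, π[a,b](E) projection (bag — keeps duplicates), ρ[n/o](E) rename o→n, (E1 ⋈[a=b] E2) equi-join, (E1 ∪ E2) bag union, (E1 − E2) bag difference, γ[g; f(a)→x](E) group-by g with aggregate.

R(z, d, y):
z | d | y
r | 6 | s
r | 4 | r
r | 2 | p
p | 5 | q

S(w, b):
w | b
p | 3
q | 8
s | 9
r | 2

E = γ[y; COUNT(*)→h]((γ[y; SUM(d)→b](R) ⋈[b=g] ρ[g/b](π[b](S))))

Subexpression sizes:
  R → 4
  γ[y; SUM(d)→b](R) → 4
  S → 4
  π[b](S) → 4
  ρ[g/b](π[b](S)) → 4
  (γ[y; SUM(d)→b](R) ⋈[b=g] ρ[g/b](π[b](S))) → 1
  γ[y; COUNT(*)→h]((γ[y; SUM(d)→b](R) ⋈[b=g] ρ[g/b](π[b](S)))) → 1

|E| = 1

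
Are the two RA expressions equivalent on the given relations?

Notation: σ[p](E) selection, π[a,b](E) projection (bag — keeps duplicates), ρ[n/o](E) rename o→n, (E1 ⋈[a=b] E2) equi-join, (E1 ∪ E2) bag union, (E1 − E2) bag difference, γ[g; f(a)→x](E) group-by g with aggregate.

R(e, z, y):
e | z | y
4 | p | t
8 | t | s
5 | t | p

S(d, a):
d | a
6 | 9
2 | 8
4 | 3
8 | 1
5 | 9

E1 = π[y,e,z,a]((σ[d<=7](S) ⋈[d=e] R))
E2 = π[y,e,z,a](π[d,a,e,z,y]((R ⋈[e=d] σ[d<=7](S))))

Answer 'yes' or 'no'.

E1 subexpression sizes:
  S → 5
  σ[d<=7](S) → 4
  R → 3
  (σ[d<=7](S) ⋈[d=e] R) → 2
  π[y,e,z,a]((σ[d<=7](S) ⋈[d=e] R)) → 2
E2 subexpression sizes:
  R → 3
  S → 5
  σ[d<=7](S) → 4
  (R ⋈[e=d] σ[d<=7](S)) → 2
  π[d,a,e,z,y]((R ⋈[e=d] σ[d<=7](S))) → 2
  π[y,e,z,a](π[d,a,e,z,y]((R ⋈[e=d] σ[d<=7](S)))) → 2

E1 and E2 produce the same multiset:
y | e | z | a
p | 5 | t | 9
t | 4 | p | 3

yes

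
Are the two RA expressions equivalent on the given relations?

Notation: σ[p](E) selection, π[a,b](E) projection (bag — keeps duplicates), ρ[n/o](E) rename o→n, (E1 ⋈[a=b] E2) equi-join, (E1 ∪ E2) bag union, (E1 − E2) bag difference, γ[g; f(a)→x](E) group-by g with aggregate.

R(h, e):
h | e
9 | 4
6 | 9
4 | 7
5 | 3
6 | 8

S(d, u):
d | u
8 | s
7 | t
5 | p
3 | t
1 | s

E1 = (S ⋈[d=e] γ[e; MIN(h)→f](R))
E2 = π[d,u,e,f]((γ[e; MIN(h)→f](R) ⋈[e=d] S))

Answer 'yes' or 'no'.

E1 stepwise |·|:
  S → 5
  R → 5
  γ[e; MIN(h)→f](R) → 5
  (S ⋈[d=e] γ[e; MIN(h)→f](R)) → 3
E2 stepwise |·|:
  R → 5
  γ[e; MIN(h)→f](R) → 5
  S → 5
  (γ[e; MIN(h)→f](R) ⋈[e=d] S) → 3
  π[d,u,e,f]((γ[e; MIN(h)→f](R) ⋈[e=d] S)) → 3

E1 and E2 produce the same multiset:
d | u | e | f
3 | t | 3 | 5
7 | t | 7 | 4
8 | s | 8 | 6

yes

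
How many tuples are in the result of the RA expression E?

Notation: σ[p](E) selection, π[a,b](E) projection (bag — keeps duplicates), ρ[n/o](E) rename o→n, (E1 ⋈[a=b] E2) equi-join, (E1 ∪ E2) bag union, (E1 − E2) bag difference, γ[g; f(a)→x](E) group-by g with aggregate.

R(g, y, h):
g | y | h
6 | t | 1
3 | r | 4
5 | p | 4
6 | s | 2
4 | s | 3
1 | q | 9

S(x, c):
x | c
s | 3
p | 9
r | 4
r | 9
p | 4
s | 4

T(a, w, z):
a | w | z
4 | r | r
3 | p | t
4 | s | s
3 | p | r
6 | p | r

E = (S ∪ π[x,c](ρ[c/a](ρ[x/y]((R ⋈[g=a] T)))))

Subexpression sizes:
  S → 6
  R → 6
  T → 5
  (R ⋈[g=a] T) → 6
  ρ[x/y]((R ⋈[g=a] T)) → 6
  ρ[c/a](ρ[x/y]((R ⋈[g=a] T))) → 6
  π[x,c](ρ[c/a](ρ[x/y]((R ⋈[g=a] T)))) → 6
  (S ∪ π[x,c](ρ[c/a](ρ[x/y]((R ⋈[g=a] T))))) → 12

|E| = 12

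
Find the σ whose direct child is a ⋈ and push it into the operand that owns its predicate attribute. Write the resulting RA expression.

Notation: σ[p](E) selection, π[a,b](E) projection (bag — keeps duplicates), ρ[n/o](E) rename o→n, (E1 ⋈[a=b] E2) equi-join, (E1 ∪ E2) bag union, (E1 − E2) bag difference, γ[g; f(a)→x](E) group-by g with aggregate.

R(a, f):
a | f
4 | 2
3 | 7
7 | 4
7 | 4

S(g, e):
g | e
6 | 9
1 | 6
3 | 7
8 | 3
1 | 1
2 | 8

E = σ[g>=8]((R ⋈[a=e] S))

σ filters on g, owned by the right side.
E' = (R ⋈[a=e] σ[g>=8](S))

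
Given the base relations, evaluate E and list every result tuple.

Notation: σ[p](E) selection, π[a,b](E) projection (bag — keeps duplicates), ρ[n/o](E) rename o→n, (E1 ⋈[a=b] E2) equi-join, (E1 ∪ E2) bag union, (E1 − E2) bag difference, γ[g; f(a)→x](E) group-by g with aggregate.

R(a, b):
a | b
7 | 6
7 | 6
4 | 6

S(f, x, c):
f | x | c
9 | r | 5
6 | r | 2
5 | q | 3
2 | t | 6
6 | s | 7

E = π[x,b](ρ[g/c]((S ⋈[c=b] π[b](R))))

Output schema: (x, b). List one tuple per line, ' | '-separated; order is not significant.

Subexpression sizes:
  S → 5
  R → 3
  π[b](R) → 3
  (S ⋈[c=b] π[b](R)) → 3
  ρ[g/c]((S ⋈[c=b] π[b](R))) → 3
  π[x,b](ρ[g/c]((S ⋈[c=b] π[b](R)))) → 3

== RESULT ==
x | b
t | 6
t | 6
t | 6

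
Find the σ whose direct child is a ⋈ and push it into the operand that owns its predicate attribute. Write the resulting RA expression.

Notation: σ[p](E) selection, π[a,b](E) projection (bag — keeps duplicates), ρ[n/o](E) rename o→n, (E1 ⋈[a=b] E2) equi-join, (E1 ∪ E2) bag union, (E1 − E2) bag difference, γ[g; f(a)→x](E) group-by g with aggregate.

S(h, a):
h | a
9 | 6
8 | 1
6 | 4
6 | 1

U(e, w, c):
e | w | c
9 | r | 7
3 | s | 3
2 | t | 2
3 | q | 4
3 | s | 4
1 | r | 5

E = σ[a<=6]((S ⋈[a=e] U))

σ filters on a, owned by the left side.
E' = (σ[a<=6](S) ⋈[a=e] U)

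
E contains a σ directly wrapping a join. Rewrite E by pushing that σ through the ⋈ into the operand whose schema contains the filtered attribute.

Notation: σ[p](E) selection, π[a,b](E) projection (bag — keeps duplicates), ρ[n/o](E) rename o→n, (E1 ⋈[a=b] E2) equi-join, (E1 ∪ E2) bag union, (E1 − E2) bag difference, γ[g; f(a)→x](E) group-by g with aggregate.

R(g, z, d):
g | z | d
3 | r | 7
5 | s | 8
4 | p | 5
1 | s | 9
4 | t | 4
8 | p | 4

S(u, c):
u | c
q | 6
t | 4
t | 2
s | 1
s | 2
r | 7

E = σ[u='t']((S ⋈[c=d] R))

σ filters on u, owned by the left side.
E' = (σ[u='t'](S) ⋈[c=d] R)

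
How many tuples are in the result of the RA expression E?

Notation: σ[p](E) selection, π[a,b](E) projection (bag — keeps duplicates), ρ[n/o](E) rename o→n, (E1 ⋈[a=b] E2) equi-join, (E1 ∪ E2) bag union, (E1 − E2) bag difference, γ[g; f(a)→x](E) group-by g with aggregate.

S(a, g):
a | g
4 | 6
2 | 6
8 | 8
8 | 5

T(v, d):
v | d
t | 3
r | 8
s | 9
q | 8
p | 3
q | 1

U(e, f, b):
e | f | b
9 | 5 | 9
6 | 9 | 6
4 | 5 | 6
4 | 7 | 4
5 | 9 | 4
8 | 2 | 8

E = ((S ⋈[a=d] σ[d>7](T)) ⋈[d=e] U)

Per-node cardinality:
  S → 4
  T → 6
  σ[d>7](T) → 3
  (S ⋈[a=d] σ[d>7](T)) → 4
  U → 6
  ((S ⋈[a=d] σ[d>7](T)) ⋈[d=e] U) → 4

|E| = 4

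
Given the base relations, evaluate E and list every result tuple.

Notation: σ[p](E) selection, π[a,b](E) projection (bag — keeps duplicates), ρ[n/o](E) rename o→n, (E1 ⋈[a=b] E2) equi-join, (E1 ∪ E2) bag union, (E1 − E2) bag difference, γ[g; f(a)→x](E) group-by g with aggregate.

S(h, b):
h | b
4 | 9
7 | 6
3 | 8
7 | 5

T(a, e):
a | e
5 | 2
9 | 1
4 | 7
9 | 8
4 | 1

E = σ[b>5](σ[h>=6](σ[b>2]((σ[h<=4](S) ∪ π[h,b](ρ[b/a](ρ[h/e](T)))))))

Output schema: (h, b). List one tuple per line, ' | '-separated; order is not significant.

Per-node cardinality:
  S → 4
  σ[h<=4](S) → 2
  T → 5
  ρ[h/e](T) → 5
  ρ[b/a](ρ[h/e](T)) → 5
  π[h,b](ρ[b/a](ρ[h/e](T))) → 5
  (σ[h<=4](S) ∪ π[h,b](ρ[b/a](ρ[h/e](T)))) → 7
  σ[b>2]((σ[h<=4](S) ∪ π[h,b](ρ[b/a](ρ[h/e](T))))) → 7
  σ[h>=6](σ[b>2]((σ[h<=4](S) ∪ π[h,b](ρ[b/a](ρ[h/e](T)))))) → 2
  σ[b>5](σ[h>=6](σ[b>2]((σ[h<=4](S) ∪ π[h,b](ρ[b/a](ρ[h/e](T))))))) → 1

== RESULT ==
h | b
8 | 9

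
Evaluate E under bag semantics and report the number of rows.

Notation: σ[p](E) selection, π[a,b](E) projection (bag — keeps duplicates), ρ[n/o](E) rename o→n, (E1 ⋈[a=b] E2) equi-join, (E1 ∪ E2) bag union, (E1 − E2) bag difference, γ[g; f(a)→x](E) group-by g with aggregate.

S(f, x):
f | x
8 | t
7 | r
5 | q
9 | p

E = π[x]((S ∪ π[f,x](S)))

Subexpression sizes:
  S → 4
  S → 4
  π[f,x](S) → 4
  (S ∪ π[f,x](S)) → 8
  π[x]((S ∪ π[f,x](S))) → 8

|E| = 8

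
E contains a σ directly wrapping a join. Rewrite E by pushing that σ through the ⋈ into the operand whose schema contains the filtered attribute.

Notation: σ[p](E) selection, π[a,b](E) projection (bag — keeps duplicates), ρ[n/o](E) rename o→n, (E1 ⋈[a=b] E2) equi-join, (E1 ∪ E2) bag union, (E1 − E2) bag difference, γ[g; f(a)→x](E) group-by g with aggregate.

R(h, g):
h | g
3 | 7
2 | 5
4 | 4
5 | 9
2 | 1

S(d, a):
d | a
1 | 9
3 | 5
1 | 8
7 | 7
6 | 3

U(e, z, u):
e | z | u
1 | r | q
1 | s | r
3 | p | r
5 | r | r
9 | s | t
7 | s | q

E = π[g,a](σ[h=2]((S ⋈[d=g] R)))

σ filters on h, owned by the right side.
E' = π[g,a]((S ⋈[d=g] σ[h=2](R)))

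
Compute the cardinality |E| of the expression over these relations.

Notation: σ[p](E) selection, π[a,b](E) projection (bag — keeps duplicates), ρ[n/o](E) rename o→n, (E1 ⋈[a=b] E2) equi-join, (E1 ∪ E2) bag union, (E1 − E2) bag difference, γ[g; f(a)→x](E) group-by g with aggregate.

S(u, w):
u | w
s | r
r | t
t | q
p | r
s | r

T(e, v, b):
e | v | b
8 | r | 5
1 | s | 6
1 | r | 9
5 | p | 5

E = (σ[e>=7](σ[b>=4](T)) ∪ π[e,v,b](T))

Row counts bottom-up:
  T → 4
  σ[b>=4](T) → 4
  σ[e>=7](σ[b>=4](T)) → 1
  T → 4
  π[e,v,b](T) → 4
  (σ[e>=7](σ[b>=4](T)) ∪ π[e,v,b](T)) → 5

|E| = 5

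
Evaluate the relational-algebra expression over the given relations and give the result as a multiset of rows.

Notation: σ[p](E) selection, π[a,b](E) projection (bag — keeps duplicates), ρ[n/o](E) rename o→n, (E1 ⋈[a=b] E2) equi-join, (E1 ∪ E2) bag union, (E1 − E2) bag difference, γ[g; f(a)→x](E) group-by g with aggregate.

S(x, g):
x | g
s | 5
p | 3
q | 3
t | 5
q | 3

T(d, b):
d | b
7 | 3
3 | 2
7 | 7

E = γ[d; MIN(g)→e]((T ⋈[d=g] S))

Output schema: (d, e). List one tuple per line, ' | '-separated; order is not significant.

Stepwise |·|:
  T → 3
  S → 5
  (T ⋈[d=g] S) → 3
  γ[d; MIN(g)→e]((T ⋈[d=g] S)) → 1

== RESULT ==
d | e
3 | 3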